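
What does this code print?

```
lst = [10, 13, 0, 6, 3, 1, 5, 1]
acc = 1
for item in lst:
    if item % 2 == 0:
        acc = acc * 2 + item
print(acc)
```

item=10: even, acc = 1*2+10 = 12
item=13: not even
item=0: even, acc = 12*2+0 = 24
item=6: even, acc = 24*2+6 = 54
item=3: not even
item=1: not even
item=5: not even
item=1: not even

54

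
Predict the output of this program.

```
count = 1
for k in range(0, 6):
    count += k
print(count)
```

16

k=0: count = 1+0 = 1
k=1: count = 1+1 = 2
k=2: count = 2+2 = 4
k=3: count = 4+3 = 7
k=4: count = 7+4 = 11
k=5: count = 11+5 = 16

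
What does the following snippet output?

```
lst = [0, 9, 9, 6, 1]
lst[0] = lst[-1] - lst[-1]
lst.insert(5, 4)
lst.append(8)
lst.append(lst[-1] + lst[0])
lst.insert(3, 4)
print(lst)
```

lst[0] = lst[-1]-lst[-1] = 1-1 = 0 → [0, 9, 9, 6, 1]
insert 4 at 5 → [0, 9, 9, 6, 1, 4]
append 8 → [0, 9, 9, 6, 1, 4, 8]
append lst[-1]+lst[0] = 8+0 = 8 → [0, 9, 9, 6, 1, 4, 8, 8]
insert 4 at 3 → [0, 9, 9, 4, 6, 1, 4, 8, 8]

[0, 9, 9, 4, 6, 1, 4, 8, 8]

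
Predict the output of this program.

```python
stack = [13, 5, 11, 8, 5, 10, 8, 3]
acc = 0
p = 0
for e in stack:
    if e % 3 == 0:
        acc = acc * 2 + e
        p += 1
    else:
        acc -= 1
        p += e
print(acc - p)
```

-72

e=13: not %3==0, acc = 0-1 = -1; p=13
e=5: not %3==0, acc = (-1)-1 = -2; p=18
e=11: not %3==0, acc = (-2)-1 = -3; p=29
e=8: not %3==0, acc = (-3)-1 = -4; p=37
e=5: not %3==0, acc = (-4)-1 = -5; p=42
e=10: not %3==0, acc = (-5)-1 = -6; p=52
e=8: not %3==0, acc = (-6)-1 = -7; p=60
e=3: %3==0, acc = (-7)*2+3 = -11; p=61
acc-p = (-11)-61 = -72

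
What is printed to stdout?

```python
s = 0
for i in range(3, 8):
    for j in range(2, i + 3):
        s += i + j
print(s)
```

300

i=3,j=2: s = 0+5 = 5
i=3,j=3: s = 5+6 = 11
i=3,j=4: s = 11+7 = 18
i=3,j=5: s = 18+8 = 26
i=4,j=2: s = 26+6 = 32
i=4,j=3: s = 32+7 = 39
i=4,j=4: s = 39+8 = 47
i=4,j=5: s = 47+9 = 56
i=4,j=6: s = 56+10 = 66
i=5,j=2: s = 66+7 = 73
i=5,j=3: s = 73+8 = 81
i=5,j=4: s = 81+9 = 90
i=5,j=5: s = 90+10 = 100
i=5,j=6: s = 100+11 = 111
i=5,j=7: s = 111+12 = 123
i=6,j=2: s = 123+8 = 131
i=6,j=3: s = 131+9 = 140
i=6,j=4: s = 140+10 = 150
i=6,j=5: s = 150+11 = 161
i=6,j=6: s = 161+12 = 173
i=6,j=7: s = 173+13 = 186
i=6,j=8: s = 186+14 = 200
i=7,j=2: s = 200+9 = 209
i=7,j=3: s = 209+10 = 219
i=7,j=4: s = 219+11 = 230
i=7,j=5: s = 230+12 = 242
i=7,j=6: s = 242+13 = 255
i=7,j=7: s = 255+14 = 269
i=7,j=8: s = 269+15 = 284
i=7,j=9: s = 284+16 = 300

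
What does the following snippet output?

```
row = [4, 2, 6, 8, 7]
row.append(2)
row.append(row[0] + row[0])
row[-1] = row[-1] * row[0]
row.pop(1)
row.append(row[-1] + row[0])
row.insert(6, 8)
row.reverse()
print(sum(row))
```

append 2 → [4, 2, 6, 8, 7, 2]
append row[0]+row[0] = 4+4 = 8 → [4, 2, 6, 8, 7, 2, 8]
row[-1] = row[-1]*row[0] = 8*4 = 32 → [4, 2, 6, 8, 7, 2, 32]
pop(1) removes 2 → [4, 6, 8, 7, 2, 32]
append row[-1]+row[0] = 32+4 = 36 → [4, 6, 8, 7, 2, 32, 36]
insert 8 at 6 → [4, 6, 8, 7, 2, 32, 8, 36]
reverse → [36, 8, 32, 2, 7, 8, 6, 4]
sum = 103

103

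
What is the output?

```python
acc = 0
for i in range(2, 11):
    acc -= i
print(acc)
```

-54

i=2: acc = 0-2 = -2
i=3: acc = (-2)-3 = -5
i=4: acc = (-5)-4 = -9
i=5: acc = (-9)-5 = -14
i=6: acc = (-14)-6 = -20
i=7: acc = (-20)-7 = -27
i=8: acc = (-27)-8 = -35
i=9: acc = (-35)-9 = -44
i=10: acc = (-44)-10 = -54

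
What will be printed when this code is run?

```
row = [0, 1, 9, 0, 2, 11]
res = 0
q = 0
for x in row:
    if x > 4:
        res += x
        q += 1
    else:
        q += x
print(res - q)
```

x=0: not >4; q=0
x=1: not >4; q=1
x=9: >4, res = 0+9 = 9; q=2
x=0: not >4; q=2
x=2: not >4; q=4
x=11: >4, res = 9+11 = 20; q=5
res-q = 20-5 = 15

15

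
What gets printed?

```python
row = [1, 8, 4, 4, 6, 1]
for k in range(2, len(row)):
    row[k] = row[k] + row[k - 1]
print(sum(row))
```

k=2: row[2] = 4+8 = 12 → [1, 8, 12, 4, 6, 1]
k=3: row[3] = 4+12 = 16 → [1, 8, 12, 16, 6, 1]
k=4: row[4] = 6+16 = 22 → [1, 8, 12, 16, 22, 1]
k=5: row[5] = 1+22 = 23 → [1, 8, 12, 16, 22, 23]
sum = 82

82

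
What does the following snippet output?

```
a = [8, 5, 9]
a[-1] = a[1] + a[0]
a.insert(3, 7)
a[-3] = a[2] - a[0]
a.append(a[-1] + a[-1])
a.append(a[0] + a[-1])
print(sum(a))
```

a[-1] = a[1]+a[0] = 5+8 = 13 → [8, 5, 13]
insert 7 at 3 → [8, 5, 13, 7]
a[-3] = a[2]-a[0] = 13-8 = 5 → [8, 5, 13, 7]
append a[-1]+a[-1] = 7+7 = 14 → [8, 5, 13, 7, 14]
append a[0]+a[-1] = 8+14 = 22 → [8, 5, 13, 7, 14, 22]
sum = 69

69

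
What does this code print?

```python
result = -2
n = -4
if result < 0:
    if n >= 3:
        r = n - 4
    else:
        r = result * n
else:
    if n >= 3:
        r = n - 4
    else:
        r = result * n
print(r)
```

8

result=-2, n=-4
result < 0 is True; n >= 3 is False
→ r = result * n = 8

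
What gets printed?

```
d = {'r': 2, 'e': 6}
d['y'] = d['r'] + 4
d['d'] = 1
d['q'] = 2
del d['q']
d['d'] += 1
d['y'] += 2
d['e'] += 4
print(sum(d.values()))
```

d['y'] = d['r']+4 = 6 → {'r': 2, 'e': 6, 'y': 6}
d['d'] = 1 → {'r': 2, 'e': 6, 'y': 6, 'd': 1}
d['q'] = 2 → {'r': 2, 'e': 6, 'y': 6, 'd': 1, 'q': 2}
del 'q' → {'r': 2, 'e': 6, 'y': 6, 'd': 1}
d['d'] = 1+1 = 2 → {'r': 2, 'e': 6, 'y': 6, 'd': 2}
d['y'] = 6+2 = 8 → {'r': 2, 'e': 6, 'y': 8, 'd': 2}
d['e'] = 6+4 = 10 → {'r': 2, 'e': 10, 'y': 8, 'd': 2}
sum of values = 22

22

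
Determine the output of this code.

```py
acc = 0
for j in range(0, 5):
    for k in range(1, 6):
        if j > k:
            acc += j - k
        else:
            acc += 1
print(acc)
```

29

j=0,k=1: not 0>1, acc = 0+1 = 1
j=0,k=2: not 0>2, acc = 1+1 = 2
j=0,k=3: not 0>3, acc = 2+1 = 3
j=0,k=4: not 0>4, acc = 3+1 = 4
j=0,k=5: not 0>5, acc = 4+1 = 5
j=1,k=1: not 1>1, acc = 5+1 = 6
j=1,k=2: not 1>2, acc = 6+1 = 7
j=1,k=3: not 1>3, acc = 7+1 = 8
j=1,k=4: not 1>4, acc = 8+1 = 9
j=1,k=5: not 1>5, acc = 9+1 = 10
j=2,k=1: 2>1, acc = 10+1 = 11
j=2,k=2: not 2>2, acc = 11+1 = 12
j=2,k=3: not 2>3, acc = 12+1 = 13
j=2,k=4: not 2>4, acc = 13+1 = 14
j=2,k=5: not 2>5, acc = 14+1 = 15
j=3,k=1: 3>1, acc = 15+2 = 17
j=3,k=2: 3>2, acc = 17+1 = 18
j=3,k=3: not 3>3, acc = 18+1 = 19
j=3,k=4: not 3>4, acc = 19+1 = 20
j=3,k=5: not 3>5, acc = 20+1 = 21
j=4,k=1: 4>1, acc = 21+3 = 24
j=4,k=2: 4>2, acc = 24+2 = 26
j=4,k=3: 4>3, acc = 26+1 = 27
j=4,k=4: not 4>4, acc = 27+1 = 28
j=4,k=5: not 4>5, acc = 28+1 = 29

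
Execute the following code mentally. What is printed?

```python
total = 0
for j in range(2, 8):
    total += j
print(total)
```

j=2: total = 0+2 = 2
j=3: total = 2+3 = 5
j=4: total = 5+4 = 9
j=5: total = 9+5 = 14
j=6: total = 14+6 = 20
j=7: total = 20+7 = 27

27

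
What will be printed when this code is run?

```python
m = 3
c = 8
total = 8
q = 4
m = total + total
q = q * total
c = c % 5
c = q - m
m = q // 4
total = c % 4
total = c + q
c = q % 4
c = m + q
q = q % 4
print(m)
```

m = 8+8 = 16
q = 4*8 = 32
c = 8%5 = 3
c = 32-16 = 16
m = 32//4 = 8
total = 16%4 = 0
total = 16+32 = 48
c = 32%4 = 0
c = 8+32 = 40
q = 32%4 = 0

8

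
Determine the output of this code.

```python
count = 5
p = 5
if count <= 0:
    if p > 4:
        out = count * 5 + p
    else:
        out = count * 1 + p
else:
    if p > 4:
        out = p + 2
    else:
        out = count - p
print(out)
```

count=5, p=5
count <= 0 is False; p > 4 is True
→ out = p + 2 = 7

7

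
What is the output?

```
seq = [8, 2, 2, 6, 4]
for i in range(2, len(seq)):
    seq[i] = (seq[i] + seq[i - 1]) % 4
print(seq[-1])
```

i=2: seq[2] = (2+2)%4 = 0 → [8, 2, 0, 6, 4]
i=3: seq[3] = (6+0)%4 = 2 → [8, 2, 0, 2, 4]
i=4: seq[4] = (4+2)%4 = 2 → [8, 2, 0, 2, 2]

2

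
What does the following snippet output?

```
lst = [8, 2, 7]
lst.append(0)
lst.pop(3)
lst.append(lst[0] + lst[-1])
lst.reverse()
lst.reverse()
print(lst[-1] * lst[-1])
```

225

append 0 → [8, 2, 7, 0]
pop(3) removes 0 → [8, 2, 7]
append lst[0]+lst[-1] = 8+7 = 15 → [8, 2, 7, 15]
reverse → [15, 7, 2, 8]
reverse → [8, 2, 7, 15]
lst[-1]*lst[-1] = 15*15 = 225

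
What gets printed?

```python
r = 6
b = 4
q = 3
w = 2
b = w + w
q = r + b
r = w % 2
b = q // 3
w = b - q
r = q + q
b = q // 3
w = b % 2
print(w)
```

1

b = 2+2 = 4
q = 6+4 = 10
r = 2%2 = 0
b = 10//3 = 3
w = 3-10 = -7
r = 10+10 = 20
b = 10//3 = 3
w = 3%2 = 1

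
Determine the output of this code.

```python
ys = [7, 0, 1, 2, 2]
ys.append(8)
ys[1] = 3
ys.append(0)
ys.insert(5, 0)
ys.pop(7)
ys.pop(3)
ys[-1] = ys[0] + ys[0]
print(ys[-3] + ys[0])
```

append 8 → [7, 0, 1, 2, 2, 8]
ys[1] = 3 → [7, 3, 1, 2, 2, 8]
append 0 → [7, 3, 1, 2, 2, 8, 0]
insert 0 at 5 → [7, 3, 1, 2, 2, 0, 8, 0]
pop(7) removes 0 → [7, 3, 1, 2, 2, 0, 8]
pop(3) removes 2 → [7, 3, 1, 2, 0, 8]
ys[-1] = ys[0]+ys[0] = 7+7 = 14 → [7, 3, 1, 2, 0, 14]
ys[-3]+ys[0] = 2+7 = 9

9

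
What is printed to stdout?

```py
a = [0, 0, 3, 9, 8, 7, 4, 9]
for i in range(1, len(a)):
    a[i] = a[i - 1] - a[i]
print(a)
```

i=1: a[1] = 0-0 = 0 → [0, 0, 3, 9, 8, 7, 4, 9]
i=2: a[2] = 0-3 = -3 → [0, 0, -3, 9, 8, 7, 4, 9]
i=3: a[3] = (-3)-9 = -12 → [0, 0, -3, -12, 8, 7, 4, 9]
i=4: a[4] = (-12)-8 = -20 → [0, 0, -3, -12, -20, 7, 4, 9]
i=5: a[5] = (-20)-7 = -27 → [0, 0, -3, -12, -20, -27, 4, 9]
i=6: a[6] = (-27)-4 = -31 → [0, 0, -3, -12, -20, -27, -31, 9]
i=7: a[7] = (-31)-9 = -40 → [0, 0, -3, -12, -20, -27, -31, -40]

[0, 0, -3, -12, -20, -27, -31, -40]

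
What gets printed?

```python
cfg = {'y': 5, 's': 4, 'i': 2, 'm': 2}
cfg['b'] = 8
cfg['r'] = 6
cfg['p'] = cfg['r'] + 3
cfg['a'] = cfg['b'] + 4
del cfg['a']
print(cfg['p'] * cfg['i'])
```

cfg['b'] = 8 → {'y': 5, 's': 4, 'i': 2, 'm': 2, 'b': 8}
cfg['r'] = 6 → {'y': 5, 's': 4, 'i': 2, 'm': 2, 'b': 8, 'r': 6}
cfg['p'] = cfg['r']+3 = 9 → {'y': 5, 's': 4, 'i': 2, 'm': 2, 'b': 8, 'r': 6, 'p': 9}
cfg['a'] = cfg['b']+4 = 12 → {'y': 5, 's': 4, 'i': 2, 'm': 2, 'b': 8, 'r': 6, 'p': 9, 'a': 12}
del 'a' → {'y': 5, 's': 4, 'i': 2, 'm': 2, 'b': 8, 'r': 6, 'p': 9}
cfg['p']*cfg['i'] = 9*2 = 18

18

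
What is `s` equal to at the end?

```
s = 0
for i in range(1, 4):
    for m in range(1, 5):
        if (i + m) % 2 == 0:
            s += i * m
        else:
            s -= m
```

i=1,m=1: even sum, s = 0+1 = 1
i=1,m=2: odd sum, s = 1-2 = -1
i=1,m=3: even sum, s = (-1)+3 = 2
i=1,m=4: odd sum, s = 2-4 = -2
i=2,m=1: odd sum, s = (-2)-1 = -3
i=2,m=2: even sum, s = (-3)+4 = 1
i=2,m=3: odd sum, s = 1-3 = -2
i=2,m=4: even sum, s = (-2)+8 = 6
i=3,m=1: even sum, s = 6+3 = 9
i=3,m=2: odd sum, s = 9-2 = 7
i=3,m=3: even sum, s = 7+9 = 16
i=3,m=4: odd sum, s = 16-4 = 12

12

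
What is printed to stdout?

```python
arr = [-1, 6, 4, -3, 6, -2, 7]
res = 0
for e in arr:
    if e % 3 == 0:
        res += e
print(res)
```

e=-1: not %3==0
e=6: %3==0, res = 0+6 = 6
e=4: not %3==0
e=-3: %3==0, res = 6+(-3) = 3
e=6: %3==0, res = 3+6 = 9
e=-2: not %3==0
e=7: not %3==0

9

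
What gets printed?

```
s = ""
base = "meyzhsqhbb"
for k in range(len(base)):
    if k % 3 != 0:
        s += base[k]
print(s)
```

k=0: skip
k=1: add 'e' → 'e'
k=2: add 'y' → 'ey'
k=3: skip
k=4: add 'h' → 'eyh'
k=5: add 's' → 'eyhs'
k=6: skip
k=7: add 'h' → 'eyhsh'
k=8: add 'b' → 'eyhshb'
k=9: skip

eyhshb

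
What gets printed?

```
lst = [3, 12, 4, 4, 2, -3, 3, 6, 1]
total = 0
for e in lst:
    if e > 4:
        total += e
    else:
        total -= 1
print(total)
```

e=3: not >4, total = 0-1 = -1
e=12: >4, total = (-1)+12 = 11
e=4: not >4, total = 11-1 = 10
e=4: not >4, total = 10-1 = 9
e=2: not >4, total = 9-1 = 8
e=-3: not >4, total = 8-1 = 7
e=3: not >4, total = 7-1 = 6
e=6: >4, total = 6+6 = 12
e=1: not >4, total = 12-1 = 11

11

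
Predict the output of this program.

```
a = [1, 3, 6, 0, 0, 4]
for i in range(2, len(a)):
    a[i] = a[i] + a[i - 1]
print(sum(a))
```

44

i=2: a[2] = 6+3 = 9 → [1, 3, 9, 0, 0, 4]
i=3: a[3] = 0+9 = 9 → [1, 3, 9, 9, 0, 4]
i=4: a[4] = 0+9 = 9 → [1, 3, 9, 9, 9, 4]
i=5: a[5] = 4+9 = 13 → [1, 3, 9, 9, 9, 13]
sum = 44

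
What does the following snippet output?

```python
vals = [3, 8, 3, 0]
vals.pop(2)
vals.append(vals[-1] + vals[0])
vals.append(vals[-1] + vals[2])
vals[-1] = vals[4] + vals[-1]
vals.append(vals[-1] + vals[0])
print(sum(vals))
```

pop(2) removes 3 → [3, 8, 0]
append vals[-1]+vals[0] = 0+3 = 3 → [3, 8, 0, 3]
append vals[-1]+vals[2] = 3+0 = 3 → [3, 8, 0, 3, 3]
vals[-1] = vals[4]+vals[-1] = 3+3 = 6 → [3, 8, 0, 3, 6]
append vals[-1]+vals[0] = 6+3 = 9 → [3, 8, 0, 3, 6, 9]
sum = 29

29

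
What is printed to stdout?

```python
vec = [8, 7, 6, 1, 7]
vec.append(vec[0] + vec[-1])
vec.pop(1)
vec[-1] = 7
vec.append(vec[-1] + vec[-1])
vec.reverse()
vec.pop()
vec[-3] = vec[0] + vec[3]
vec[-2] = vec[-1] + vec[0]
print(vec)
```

[14, 7, 15, 20, 6]

append vec[0]+vec[-1] = 8+7 = 15 → [8, 7, 6, 1, 7, 15]
pop(1) removes 7 → [8, 6, 1, 7, 15]
vec[-1] = 7 → [8, 6, 1, 7, 7]
append vec[-1]+vec[-1] = 7+7 = 14 → [8, 6, 1, 7, 7, 14]
reverse → [14, 7, 7, 1, 6, 8]
pop() removes 8 → [14, 7, 7, 1, 6]
vec[-3] = vec[0]+vec[3] = 14+1 = 15 → [14, 7, 15, 1, 6]
vec[-2] = vec[-1]+vec[0] = 6+14 = 20 → [14, 7, 15, 20, 6]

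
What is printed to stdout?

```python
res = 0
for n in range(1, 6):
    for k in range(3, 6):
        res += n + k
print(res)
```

n=1,k=3: res = 0+4 = 4
n=1,k=4: res = 4+5 = 9
n=1,k=5: res = 9+6 = 15
n=2,k=3: res = 15+5 = 20
n=2,k=4: res = 20+6 = 26
n=2,k=5: res = 26+7 = 33
n=3,k=3: res = 33+6 = 39
n=3,k=4: res = 39+7 = 46
n=3,k=5: res = 46+8 = 54
n=4,k=3: res = 54+7 = 61
n=4,k=4: res = 61+8 = 69
n=4,k=5: res = 69+9 = 78
n=5,k=3: res = 78+8 = 86
n=5,k=4: res = 86+9 = 95
n=5,k=5: res = 95+10 = 105

105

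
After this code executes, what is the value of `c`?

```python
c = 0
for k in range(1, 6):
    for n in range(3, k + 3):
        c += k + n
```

120

k=1,n=3: c = 0+4 = 4
k=2,n=3: c = 4+5 = 9
k=2,n=4: c = 9+6 = 15
k=3,n=3: c = 15+6 = 21
k=3,n=4: c = 21+7 = 28
k=3,n=5: c = 28+8 = 36
k=4,n=3: c = 36+7 = 43
k=4,n=4: c = 43+8 = 51
k=4,n=5: c = 51+9 = 60
k=4,n=6: c = 60+10 = 70
k=5,n=3: c = 70+8 = 78
k=5,n=4: c = 78+9 = 87
k=5,n=5: c = 87+10 = 97
k=5,n=6: c = 97+11 = 108
k=5,n=7: c = 108+12 = 120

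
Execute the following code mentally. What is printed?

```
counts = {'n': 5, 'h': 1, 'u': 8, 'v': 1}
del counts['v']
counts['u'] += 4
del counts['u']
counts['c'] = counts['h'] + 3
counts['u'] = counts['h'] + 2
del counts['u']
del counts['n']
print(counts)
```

del 'v' → {'n': 5, 'h': 1, 'u': 8}
counts['u'] = 8+4 = 12 → {'n': 5, 'h': 1, 'u': 12}
del 'u' → {'n': 5, 'h': 1}
counts['c'] = counts['h']+3 = 4 → {'n': 5, 'h': 1, 'c': 4}
counts['u'] = counts['h']+2 = 3 → {'n': 5, 'h': 1, 'c': 4, 'u': 3}
del 'u' → {'n': 5, 'h': 1, 'c': 4}
del 'n' → {'h': 1, 'c': 4}

{'h': 1, 'c': 4}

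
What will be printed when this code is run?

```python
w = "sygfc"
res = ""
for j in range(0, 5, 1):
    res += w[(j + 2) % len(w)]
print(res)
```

gfcsy

j=0: add w[2]='g' → 'g'
j=1: add w[3]='f' → 'gf'
j=2: add w[4]='c' → 'gfc'
j=3: add w[0]='s' → 'gfcs'
j=4: add w[1]='y' → 'gfcsy'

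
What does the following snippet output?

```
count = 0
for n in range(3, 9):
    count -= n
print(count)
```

-33

n=3: count = 0-3 = -3
n=4: count = (-3)-4 = -7
n=5: count = (-7)-5 = -12
n=6: count = (-12)-6 = -18
n=7: count = (-18)-7 = -25
n=8: count = (-25)-8 = -33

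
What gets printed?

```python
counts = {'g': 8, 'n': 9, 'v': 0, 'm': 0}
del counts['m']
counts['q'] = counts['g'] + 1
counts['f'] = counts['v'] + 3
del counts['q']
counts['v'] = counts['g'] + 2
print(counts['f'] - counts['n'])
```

-6

del 'm' → {'g': 8, 'n': 9, 'v': 0}
counts['q'] = counts['g']+1 = 9 → {'g': 8, 'n': 9, 'v': 0, 'q': 9}
counts['f'] = counts['v']+3 = 3 → {'g': 8, 'n': 9, 'v': 0, 'q': 9, 'f': 3}
del 'q' → {'g': 8, 'n': 9, 'v': 0, 'f': 3}
counts['v'] = counts['g']+2 = 10 → {'g': 8, 'n': 9, 'v': 10, 'f': 3}
counts['f']-counts['n'] = 3-9 = -6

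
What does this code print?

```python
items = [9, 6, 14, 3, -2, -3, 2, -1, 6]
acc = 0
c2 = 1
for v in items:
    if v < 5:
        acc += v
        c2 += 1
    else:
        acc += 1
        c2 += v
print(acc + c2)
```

44

v=9: not <5, acc = 0+1 = 1; c2=10
v=6: not <5, acc = 1+1 = 2; c2=16
v=14: not <5, acc = 2+1 = 3; c2=30
v=3: <5, acc = 3+3 = 6; c2=31
v=-2: <5, acc = 6+(-2) = 4; c2=32
v=-3: <5, acc = 4+(-3) = 1; c2=33
v=2: <5, acc = 1+2 = 3; c2=34
v=-1: <5, acc = 3+(-1) = 2; c2=35
v=6: not <5, acc = 2+1 = 3; c2=41
acc+c2 = 3+41 = 44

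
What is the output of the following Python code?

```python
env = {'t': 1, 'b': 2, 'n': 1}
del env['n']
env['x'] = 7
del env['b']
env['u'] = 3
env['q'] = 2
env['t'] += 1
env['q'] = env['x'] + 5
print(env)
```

del 'n' → {'t': 1, 'b': 2}
env['x'] = 7 → {'t': 1, 'b': 2, 'x': 7}
del 'b' → {'t': 1, 'x': 7}
env['u'] = 3 → {'t': 1, 'x': 7, 'u': 3}
env['q'] = 2 → {'t': 1, 'x': 7, 'u': 3, 'q': 2}
env['t'] = 1+1 = 2 → {'t': 2, 'x': 7, 'u': 3, 'q': 2}
env['q'] = env['x']+5 = 12 → {'t': 2, 'x': 7, 'u': 3, 'q': 12}

{'t': 2, 'x': 7, 'u': 3, 'q': 12}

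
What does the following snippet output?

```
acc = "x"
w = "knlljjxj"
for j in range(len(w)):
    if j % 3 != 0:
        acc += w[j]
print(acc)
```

j=0: skip
j=1: add 'n' → 'xn'
j=2: add 'l' → 'xnl'
j=3: skip
j=4: add 'j' → 'xnlj'
j=5: add 'j' → 'xnljj'
j=6: skip
j=7: add 'j' → 'xnljjj'

xnljjj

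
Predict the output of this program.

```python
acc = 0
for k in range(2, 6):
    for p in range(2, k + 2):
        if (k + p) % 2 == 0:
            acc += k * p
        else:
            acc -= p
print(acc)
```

k=2,p=2: even sum, acc = 0+4 = 4
k=2,p=3: odd sum, acc = 4-3 = 1
k=3,p=2: odd sum, acc = 1-2 = -1
k=3,p=3: even sum, acc = (-1)+9 = 8
k=3,p=4: odd sum, acc = 8-4 = 4
k=4,p=2: even sum, acc = 4+8 = 12
k=4,p=3: odd sum, acc = 12-3 = 9
k=4,p=4: even sum, acc = 9+16 = 25
k=4,p=5: odd sum, acc = 25-5 = 20
k=5,p=2: odd sum, acc = 20-2 = 18
k=5,p=3: even sum, acc = 18+15 = 33
k=5,p=4: odd sum, acc = 33-4 = 29
k=5,p=5: even sum, acc = 29+25 = 54
k=5,p=6: odd sum, acc = 54-6 = 48

48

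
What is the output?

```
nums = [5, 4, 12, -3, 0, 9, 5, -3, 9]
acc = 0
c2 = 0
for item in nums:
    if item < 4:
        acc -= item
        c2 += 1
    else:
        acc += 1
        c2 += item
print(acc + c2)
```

59

item=5: not <4, acc = 0+1 = 1; c2=5
item=4: not <4, acc = 1+1 = 2; c2=9
item=12: not <4, acc = 2+1 = 3; c2=21
item=-3: <4, acc = 3-(-3) = 6; c2=22
item=0: <4, acc = 6-0 = 6; c2=23
item=9: not <4, acc = 6+1 = 7; c2=32
item=5: not <4, acc = 7+1 = 8; c2=37
item=-3: <4, acc = 8-(-3) = 11; c2=38
item=9: not <4, acc = 11+1 = 12; c2=47
acc+c2 = 12+47 = 59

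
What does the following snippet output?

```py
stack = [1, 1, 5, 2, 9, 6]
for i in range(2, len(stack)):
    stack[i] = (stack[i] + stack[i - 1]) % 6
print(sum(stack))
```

14

i=2: stack[2] = (5+1)%6 = 0 → [1, 1, 0, 2, 9, 6]
i=3: stack[3] = (2+0)%6 = 2 → [1, 1, 0, 2, 9, 6]
i=4: stack[4] = (9+2)%6 = 5 → [1, 1, 0, 2, 5, 6]
i=5: stack[5] = (6+5)%6 = 5 → [1, 1, 0, 2, 5, 5]
sum = 14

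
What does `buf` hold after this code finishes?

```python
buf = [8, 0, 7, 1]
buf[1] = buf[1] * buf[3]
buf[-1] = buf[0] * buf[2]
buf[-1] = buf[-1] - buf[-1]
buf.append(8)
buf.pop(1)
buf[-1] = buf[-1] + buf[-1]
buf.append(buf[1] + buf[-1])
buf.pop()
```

buf[1] = buf[1]*buf[3] = 0*1 = 0 → [8, 0, 7, 1]
buf[-1] = buf[0]*buf[2] = 8*7 = 56 → [8, 0, 7, 56]
buf[-1] = buf[-1]-buf[-1] = 56-56 = 0 → [8, 0, 7, 0]
append 8 → [8, 0, 7, 0, 8]
pop(1) removes 0 → [8, 7, 0, 8]
buf[-1] = buf[-1]+buf[-1] = 8+8 = 16 → [8, 7, 0, 16]
append buf[1]+buf[-1] = 7+16 = 23 → [8, 7, 0, 16, 23]
pop() removes 23 → [8, 7, 0, 16]

[8, 7, 0, 16]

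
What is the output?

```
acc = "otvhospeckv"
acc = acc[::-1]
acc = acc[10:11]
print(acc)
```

o

reverse → 'vkcepsohvto'
slice [10:11] → 'o'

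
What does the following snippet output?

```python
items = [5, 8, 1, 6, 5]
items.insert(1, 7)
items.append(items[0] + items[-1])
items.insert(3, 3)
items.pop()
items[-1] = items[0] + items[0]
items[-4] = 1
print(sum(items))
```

insert 7 at 1 → [5, 7, 8, 1, 6, 5]
append items[0]+items[-1] = 5+5 = 10 → [5, 7, 8, 1, 6, 5, 10]
insert 3 at 3 → [5, 7, 8, 3, 1, 6, 5, 10]
pop() removes 10 → [5, 7, 8, 3, 1, 6, 5]
items[-1] = items[0]+items[0] = 5+5 = 10 → [5, 7, 8, 3, 1, 6, 10]
items[-4] = 1 → [5, 7, 8, 1, 1, 6, 10]
sum = 38

38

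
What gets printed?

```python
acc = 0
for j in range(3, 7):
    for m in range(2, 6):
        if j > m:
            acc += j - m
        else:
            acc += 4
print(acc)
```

j=3,m=2: 3>2, acc = 0+1 = 1
j=3,m=3: not 3>3, acc = 1+4 = 5
j=3,m=4: not 3>4, acc = 5+4 = 9
j=3,m=5: not 3>5, acc = 9+4 = 13
j=4,m=2: 4>2, acc = 13+2 = 15
j=4,m=3: 4>3, acc = 15+1 = 16
j=4,m=4: not 4>4, acc = 16+4 = 20
j=4,m=5: not 4>5, acc = 20+4 = 24
j=5,m=2: 5>2, acc = 24+3 = 27
j=5,m=3: 5>3, acc = 27+2 = 29
j=5,m=4: 5>4, acc = 29+1 = 30
j=5,m=5: not 5>5, acc = 30+4 = 34
j=6,m=2: 6>2, acc = 34+4 = 38
j=6,m=3: 6>3, acc = 38+3 = 41
j=6,m=4: 6>4, acc = 41+2 = 43
j=6,m=5: 6>5, acc = 43+1 = 44

44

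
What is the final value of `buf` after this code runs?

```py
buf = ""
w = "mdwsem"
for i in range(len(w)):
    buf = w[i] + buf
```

'meswdm'

i=0: prepend 'm' → 'm'
i=1: prepend 'd' → 'dm'
i=2: prepend 'w' → 'wdm'
i=3: prepend 's' → 'swdm'
i=4: prepend 'e' → 'eswdm'
i=5: prepend 'm' → 'meswdm'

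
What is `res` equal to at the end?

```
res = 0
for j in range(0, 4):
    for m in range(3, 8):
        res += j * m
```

j=0,m=3: res = 0+0 = 0
j=0,m=4: res = 0+0 = 0
j=0,m=5: res = 0+0 = 0
j=0,m=6: res = 0+0 = 0
j=0,m=7: res = 0+0 = 0
j=1,m=3: res = 0+3 = 3
j=1,m=4: res = 3+4 = 7
j=1,m=5: res = 7+5 = 12
j=1,m=6: res = 12+6 = 18
j=1,m=7: res = 18+7 = 25
j=2,m=3: res = 25+6 = 31
j=2,m=4: res = 31+8 = 39
j=2,m=5: res = 39+10 = 49
j=2,m=6: res = 49+12 = 61
j=2,m=7: res = 61+14 = 75
j=3,m=3: res = 75+9 = 84
j=3,m=4: res = 84+12 = 96
j=3,m=5: res = 96+15 = 111
j=3,m=6: res = 111+18 = 129
j=3,m=7: res = 129+21 = 150

150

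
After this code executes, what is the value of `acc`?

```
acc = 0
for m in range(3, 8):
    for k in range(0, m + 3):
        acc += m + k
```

355

m=3,k=0: acc = 0+3 = 3
m=3,k=1: acc = 3+4 = 7
m=3,k=2: acc = 7+5 = 12
m=3,k=3: acc = 12+6 = 18
m=3,k=4: acc = 18+7 = 25
m=3,k=5: acc = 25+8 = 33
m=4,k=0: acc = 33+4 = 37
m=4,k=1: acc = 37+5 = 42
m=4,k=2: acc = 42+6 = 48
m=4,k=3: acc = 48+7 = 55
m=4,k=4: acc = 55+8 = 63
m=4,k=5: acc = 63+9 = 72
m=4,k=6: acc = 72+10 = 82
m=5,k=0: acc = 82+5 = 87
m=5,k=1: acc = 87+6 = 93
m=5,k=2: acc = 93+7 = 100
m=5,k=3: acc = 100+8 = 108
m=5,k=4: acc = 108+9 = 117
m=5,k=5: acc = 117+10 = 127
m=5,k=6: acc = 127+11 = 138
m=5,k=7: acc = 138+12 = 150
m=6,k=0: acc = 150+6 = 156
m=6,k=1: acc = 156+7 = 163
m=6,k=2: acc = 163+8 = 171
m=6,k=3: acc = 171+9 = 180
m=6,k=4: acc = 180+10 = 190
m=6,k=5: acc = 190+11 = 201
m=6,k=6: acc = 201+12 = 213
m=6,k=7: acc = 213+13 = 226
m=6,k=8: acc = 226+14 = 240
m=7,k=0: acc = 240+7 = 247
m=7,k=1: acc = 247+8 = 255
m=7,k=2: acc = 255+9 = 264
m=7,k=3: acc = 264+10 = 274
m=7,k=4: acc = 274+11 = 285
m=7,k=5: acc = 285+12 = 297
m=7,k=6: acc = 297+13 = 310
m=7,k=7: acc = 310+14 = 324
m=7,k=8: acc = 324+15 = 339
m=7,k=9: acc = 339+16 = 355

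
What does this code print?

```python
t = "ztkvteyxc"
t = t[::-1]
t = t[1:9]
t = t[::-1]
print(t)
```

ztkvteyx

reverse → 'cxyetvktz'
slice [1:9] → 'xyetvktz'
reverse → 'ztkvteyx'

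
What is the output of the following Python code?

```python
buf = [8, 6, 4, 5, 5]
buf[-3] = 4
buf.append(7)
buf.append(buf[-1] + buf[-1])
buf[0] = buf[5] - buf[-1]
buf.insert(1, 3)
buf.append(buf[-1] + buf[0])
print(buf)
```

buf[-3] = 4 → [8, 6, 4, 5, 5]
append 7 → [8, 6, 4, 5, 5, 7]
append buf[-1]+buf[-1] = 7+7 = 14 → [8, 6, 4, 5, 5, 7, 14]
buf[0] = buf[5]-buf[-1] = 7-14 = -7 → [-7, 6, 4, 5, 5, 7, 14]
insert 3 at 1 → [-7, 3, 6, 4, 5, 5, 7, 14]
append buf[-1]+buf[0] = 14+(-7) = 7 → [-7, 3, 6, 4, 5, 5, 7, 14, 7]

[-7, 3, 6, 4, 5, 5, 7, 14, 7]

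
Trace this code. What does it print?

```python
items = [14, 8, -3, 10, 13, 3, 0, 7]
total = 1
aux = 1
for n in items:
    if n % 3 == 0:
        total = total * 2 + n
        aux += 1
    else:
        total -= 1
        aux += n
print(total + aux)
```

n=14: not %3==0, total = 1-1 = 0; aux=15
n=8: not %3==0, total = 0-1 = -1; aux=23
n=-3: %3==0, total = (-1)*2+(-3) = -5; aux=24
n=10: not %3==0, total = (-5)-1 = -6; aux=34
n=13: not %3==0, total = (-6)-1 = -7; aux=47
n=3: %3==0, total = (-7)*2+3 = -11; aux=48
n=0: %3==0, total = (-11)*2+0 = -22; aux=49
n=7: not %3==0, total = (-22)-1 = -23; aux=56
total+aux = (-23)+56 = 33

33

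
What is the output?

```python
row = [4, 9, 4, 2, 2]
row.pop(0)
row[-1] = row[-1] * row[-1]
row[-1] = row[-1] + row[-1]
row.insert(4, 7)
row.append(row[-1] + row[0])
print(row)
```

pop(0) removes 4 → [9, 4, 2, 2]
row[-1] = row[-1]*row[-1] = 2*2 = 4 → [9, 4, 2, 4]
row[-1] = row[-1]+row[-1] = 4+4 = 8 → [9, 4, 2, 8]
insert 7 at 4 → [9, 4, 2, 8, 7]
append row[-1]+row[0] = 7+9 = 16 → [9, 4, 2, 8, 7, 16]

[9, 4, 2, 8, 7, 16]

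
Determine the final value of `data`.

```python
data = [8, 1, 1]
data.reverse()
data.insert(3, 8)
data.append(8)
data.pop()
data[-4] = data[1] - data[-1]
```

reverse → [1, 1, 8]
insert 8 at 3 → [1, 1, 8, 8]
append 8 → [1, 1, 8, 8, 8]
pop() removes 8 → [1, 1, 8, 8]
data[-4] = data[1]-data[-1] = 1-8 = -7 → [-7, 1, 8, 8]

[-7, 1, 8, 8]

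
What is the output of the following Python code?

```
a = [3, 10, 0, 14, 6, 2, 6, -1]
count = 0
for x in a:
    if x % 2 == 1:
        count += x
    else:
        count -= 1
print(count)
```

-4

x=3: odd, count = 0+3 = 3
x=10: not odd, count = 3-1 = 2
x=0: not odd, count = 2-1 = 1
x=14: not odd, count = 1-1 = 0
x=6: not odd, count = 0-1 = -1
x=2: not odd, count = (-1)-1 = -2
x=6: not odd, count = (-2)-1 = -3
x=-1: odd, count = (-3)+(-1) = -4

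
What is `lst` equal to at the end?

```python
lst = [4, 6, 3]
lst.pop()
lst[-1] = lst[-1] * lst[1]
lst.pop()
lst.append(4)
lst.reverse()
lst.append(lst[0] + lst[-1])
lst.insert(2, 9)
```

pop() removes 3 → [4, 6]
lst[-1] = lst[-1]*lst[1] = 6*6 = 36 → [4, 36]
pop() removes 36 → [4]
append 4 → [4, 4]
reverse → [4, 4]
append lst[0]+lst[-1] = 4+4 = 8 → [4, 4, 8]
insert 9 at 2 → [4, 4, 9, 8]

[4, 4, 9, 8]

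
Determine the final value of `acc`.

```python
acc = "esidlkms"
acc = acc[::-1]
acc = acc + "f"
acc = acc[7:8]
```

'e'

reverse → 'smkldise'
+ 'f' → 'smkldisef'
slice [7:8] → 'e'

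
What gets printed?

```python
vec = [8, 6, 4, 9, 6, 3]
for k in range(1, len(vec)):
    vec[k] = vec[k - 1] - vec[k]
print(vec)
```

[8, 2, -2, -11, -17, -20]

k=1: vec[1] = 8-6 = 2 → [8, 2, 4, 9, 6, 3]
k=2: vec[2] = 2-4 = -2 → [8, 2, -2, 9, 6, 3]
k=3: vec[3] = (-2)-9 = -11 → [8, 2, -2, -11, 6, 3]
k=4: vec[4] = (-11)-6 = -17 → [8, 2, -2, -11, -17, 3]
k=5: vec[5] = (-17)-3 = -20 → [8, 2, -2, -11, -17, -20]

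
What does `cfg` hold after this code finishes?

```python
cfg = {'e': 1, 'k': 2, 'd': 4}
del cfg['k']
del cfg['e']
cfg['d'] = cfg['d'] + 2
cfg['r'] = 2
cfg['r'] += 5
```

{'d': 6, 'r': 7}

del 'k' → {'e': 1, 'd': 4}
del 'e' → {'d': 4}
cfg['d'] = cfg['d']+2 = 6 → {'d': 6}
cfg['r'] = 2 → {'d': 6, 'r': 2}
cfg['r'] = 2+5 = 7 → {'d': 6, 'r': 7}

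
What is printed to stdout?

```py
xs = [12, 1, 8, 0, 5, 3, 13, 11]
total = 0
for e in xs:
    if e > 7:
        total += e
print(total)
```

44

e=12: >7, total = 0+12 = 12
e=1: not >7
e=8: >7, total = 12+8 = 20
e=0: not >7
e=5: not >7
e=3: not >7
e=13: >7, total = 20+13 = 33
e=11: >7, total = 33+11 = 44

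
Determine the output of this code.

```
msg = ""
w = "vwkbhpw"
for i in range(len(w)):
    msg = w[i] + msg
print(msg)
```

i=0: prepend 'v' → 'v'
i=1: prepend 'w' → 'wv'
i=2: prepend 'k' → 'kwv'
i=3: prepend 'b' → 'bkwv'
i=4: prepend 'h' → 'hbkwv'
i=5: prepend 'p' → 'phbkwv'
i=6: prepend 'w' → 'wphbkwv'

wphbkwv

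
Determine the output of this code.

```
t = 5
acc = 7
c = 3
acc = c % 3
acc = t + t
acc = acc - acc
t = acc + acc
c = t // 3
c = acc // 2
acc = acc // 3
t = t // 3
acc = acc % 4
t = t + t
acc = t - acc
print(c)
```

0

acc = 3%3 = 0
acc = 5+5 = 10
acc = 10-10 = 0
t = 0+0 = 0
c = 0//3 = 0
c = 0//2 = 0
acc = 0//3 = 0
t = 0//3 = 0
acc = 0%4 = 0
t = 0+0 = 0
acc = 0-0 = 0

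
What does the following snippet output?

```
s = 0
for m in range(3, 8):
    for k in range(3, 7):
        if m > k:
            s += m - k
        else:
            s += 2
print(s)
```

m=3,k=3: not 3>3, s = 0+2 = 2
m=3,k=4: not 3>4, s = 2+2 = 4
m=3,k=5: not 3>5, s = 4+2 = 6
m=3,k=6: not 3>6, s = 6+2 = 8
m=4,k=3: 4>3, s = 8+1 = 9
m=4,k=4: not 4>4, s = 9+2 = 11
m=4,k=5: not 4>5, s = 11+2 = 13
m=4,k=6: not 4>6, s = 13+2 = 15
m=5,k=3: 5>3, s = 15+2 = 17
m=5,k=4: 5>4, s = 17+1 = 18
m=5,k=5: not 5>5, s = 18+2 = 20
m=5,k=6: not 5>6, s = 20+2 = 22
m=6,k=3: 6>3, s = 22+3 = 25
m=6,k=4: 6>4, s = 25+2 = 27
m=6,k=5: 6>5, s = 27+1 = 28
m=6,k=6: not 6>6, s = 28+2 = 30
m=7,k=3: 7>3, s = 30+4 = 34
m=7,k=4: 7>4, s = 34+3 = 37
m=7,k=5: 7>5, s = 37+2 = 39
m=7,k=6: 7>6, s = 39+1 = 40

40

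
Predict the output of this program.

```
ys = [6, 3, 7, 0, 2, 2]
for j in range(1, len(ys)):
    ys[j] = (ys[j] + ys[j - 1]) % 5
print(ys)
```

j=1: ys[1] = (3+6)%5 = 4 → [6, 4, 7, 0, 2, 2]
j=2: ys[2] = (7+4)%5 = 1 → [6, 4, 1, 0, 2, 2]
j=3: ys[3] = (0+1)%5 = 1 → [6, 4, 1, 1, 2, 2]
j=4: ys[4] = (2+1)%5 = 3 → [6, 4, 1, 1, 3, 2]
j=5: ys[5] = (2+3)%5 = 0 → [6, 4, 1, 1, 3, 0]

[6, 4, 1, 1, 3, 0]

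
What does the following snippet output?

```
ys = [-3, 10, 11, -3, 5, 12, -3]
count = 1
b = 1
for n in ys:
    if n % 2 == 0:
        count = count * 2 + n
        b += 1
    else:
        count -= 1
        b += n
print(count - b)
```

n=-3: not even, count = 1-1 = 0; b=-2
n=10: even, count = 0*2+10 = 10; b=-1
n=11: not even, count = 10-1 = 9; b=10
n=-3: not even, count = 9-1 = 8; b=7
n=5: not even, count = 8-1 = 7; b=12
n=12: even, count = 7*2+12 = 26; b=13
n=-3: not even, count = 26-1 = 25; b=10
count-b = 25-10 = 15

15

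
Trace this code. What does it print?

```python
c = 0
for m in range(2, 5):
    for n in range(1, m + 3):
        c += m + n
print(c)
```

m=2,n=1: c = 0+3 = 3
m=2,n=2: c = 3+4 = 7
m=2,n=3: c = 7+5 = 12
m=2,n=4: c = 12+6 = 18
m=3,n=1: c = 18+4 = 22
m=3,n=2: c = 22+5 = 27
m=3,n=3: c = 27+6 = 33
m=3,n=4: c = 33+7 = 40
m=3,n=5: c = 40+8 = 48
m=4,n=1: c = 48+5 = 53
m=4,n=2: c = 53+6 = 59
m=4,n=3: c = 59+7 = 66
m=4,n=4: c = 66+8 = 74
m=4,n=5: c = 74+9 = 83
m=4,n=6: c = 83+10 = 93

93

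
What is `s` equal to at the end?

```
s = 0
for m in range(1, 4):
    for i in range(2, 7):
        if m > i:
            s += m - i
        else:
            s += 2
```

m=1,i=2: not 1>2, s = 0+2 = 2
m=1,i=3: not 1>3, s = 2+2 = 4
m=1,i=4: not 1>4, s = 4+2 = 6
m=1,i=5: not 1>5, s = 6+2 = 8
m=1,i=6: not 1>6, s = 8+2 = 10
m=2,i=2: not 2>2, s = 10+2 = 12
m=2,i=3: not 2>3, s = 12+2 = 14
m=2,i=4: not 2>4, s = 14+2 = 16
m=2,i=5: not 2>5, s = 16+2 = 18
m=2,i=6: not 2>6, s = 18+2 = 20
m=3,i=2: 3>2, s = 20+1 = 21
m=3,i=3: not 3>3, s = 21+2 = 23
m=3,i=4: not 3>4, s = 23+2 = 25
m=3,i=5: not 3>5, s = 25+2 = 27
m=3,i=6: not 3>6, s = 27+2 = 29

29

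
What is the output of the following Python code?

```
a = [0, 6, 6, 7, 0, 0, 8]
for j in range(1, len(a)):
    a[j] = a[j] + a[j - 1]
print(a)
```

[0, 6, 12, 19, 19, 19, 27]

j=1: a[1] = 6+0 = 6 → [0, 6, 6, 7, 0, 0, 8]
j=2: a[2] = 6+6 = 12 → [0, 6, 12, 7, 0, 0, 8]
j=3: a[3] = 7+12 = 19 → [0, 6, 12, 19, 0, 0, 8]
j=4: a[4] = 0+19 = 19 → [0, 6, 12, 19, 19, 0, 8]
j=5: a[5] = 0+19 = 19 → [0, 6, 12, 19, 19, 19, 8]
j=6: a[6] = 8+19 = 27 → [0, 6, 12, 19, 19, 19, 27]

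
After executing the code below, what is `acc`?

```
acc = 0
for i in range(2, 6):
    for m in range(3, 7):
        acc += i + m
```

i=2,m=3: acc = 0+5 = 5
i=2,m=4: acc = 5+6 = 11
i=2,m=5: acc = 11+7 = 18
i=2,m=6: acc = 18+8 = 26
i=3,m=3: acc = 26+6 = 32
i=3,m=4: acc = 32+7 = 39
i=3,m=5: acc = 39+8 = 47
i=3,m=6: acc = 47+9 = 56
i=4,m=3: acc = 56+7 = 63
i=4,m=4: acc = 63+8 = 71
i=4,m=5: acc = 71+9 = 80
i=4,m=6: acc = 80+10 = 90
i=5,m=3: acc = 90+8 = 98
i=5,m=4: acc = 98+9 = 107
i=5,m=5: acc = 107+10 = 117
i=5,m=6: acc = 117+11 = 128

128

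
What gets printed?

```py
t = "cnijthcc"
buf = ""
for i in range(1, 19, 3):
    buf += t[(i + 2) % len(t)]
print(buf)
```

i=1: add t[3]='j' → 'j'
i=4: add t[6]='c' → 'jc'
i=7: add t[1]='n' → 'jcn'
i=10: add t[4]='t' → 'jcnt'
i=13: add t[7]='c' → 'jcntc'
i=16: add t[2]='i' → 'jcntci'

jcntci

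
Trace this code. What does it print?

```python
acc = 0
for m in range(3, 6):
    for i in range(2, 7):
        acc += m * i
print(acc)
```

240

m=3,i=2: acc = 0+6 = 6
m=3,i=3: acc = 6+9 = 15
m=3,i=4: acc = 15+12 = 27
m=3,i=5: acc = 27+15 = 42
m=3,i=6: acc = 42+18 = 60
m=4,i=2: acc = 60+8 = 68
m=4,i=3: acc = 68+12 = 80
m=4,i=4: acc = 80+16 = 96
m=4,i=5: acc = 96+20 = 116
m=4,i=6: acc = 116+24 = 140
m=5,i=2: acc = 140+10 = 150
m=5,i=3: acc = 150+15 = 165
m=5,i=4: acc = 165+20 = 185
m=5,i=5: acc = 185+25 = 210
m=5,i=6: acc = 210+30 = 240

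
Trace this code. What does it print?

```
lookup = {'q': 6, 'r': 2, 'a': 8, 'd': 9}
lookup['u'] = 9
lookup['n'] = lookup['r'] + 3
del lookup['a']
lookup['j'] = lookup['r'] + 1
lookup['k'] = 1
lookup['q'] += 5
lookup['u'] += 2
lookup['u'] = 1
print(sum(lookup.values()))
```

32

lookup['u'] = 9 → {'q': 6, 'r': 2, 'a': 8, 'd': 9, 'u': 9}
lookup['n'] = lookup['r']+3 = 5 → {'q': 6, 'r': 2, 'a': 8, 'd': 9, 'u': 9, 'n': 5}
del 'a' → {'q': 6, 'r': 2, 'd': 9, 'u': 9, 'n': 5}
lookup['j'] = lookup['r']+1 = 3 → {'q': 6, 'r': 2, 'd': 9, 'u': 9, 'n': 5, 'j': 3}
lookup['k'] = 1 → {'q': 6, 'r': 2, 'd': 9, 'u': 9, 'n': 5, 'j': 3, 'k': 1}
lookup['q'] = 6+5 = 11 → {'q': 11, 'r': 2, 'd': 9, 'u': 9, 'n': 5, 'j': 3, 'k': 1}
lookup['u'] = 9+2 = 11 → {'q': 11, 'r': 2, 'd': 9, 'u': 11, 'n': 5, 'j': 3, 'k': 1}
lookup['u'] = 1 → {'q': 11, 'r': 2, 'd': 9, 'u': 1, 'n': 5, 'j': 3, 'k': 1}
sum of values = 32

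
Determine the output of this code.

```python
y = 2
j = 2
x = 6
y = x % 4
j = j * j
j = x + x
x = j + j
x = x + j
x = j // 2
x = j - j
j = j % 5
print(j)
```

2

y = 6%4 = 2
j = 2*2 = 4
j = 6+6 = 12
x = 12+12 = 24
x = 24+12 = 36
x = 12//2 = 6
x = 12-12 = 0
j = 12%5 = 2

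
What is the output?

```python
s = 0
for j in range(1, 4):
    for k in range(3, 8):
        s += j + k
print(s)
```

j=1,k=3: s = 0+4 = 4
j=1,k=4: s = 4+5 = 9
j=1,k=5: s = 9+6 = 15
j=1,k=6: s = 15+7 = 22
j=1,k=7: s = 22+8 = 30
j=2,k=3: s = 30+5 = 35
j=2,k=4: s = 35+6 = 41
j=2,k=5: s = 41+7 = 48
j=2,k=6: s = 48+8 = 56
j=2,k=7: s = 56+9 = 65
j=3,k=3: s = 65+6 = 71
j=3,k=4: s = 71+7 = 78
j=3,k=5: s = 78+8 = 86
j=3,k=6: s = 86+9 = 95
j=3,k=7: s = 95+10 = 105

105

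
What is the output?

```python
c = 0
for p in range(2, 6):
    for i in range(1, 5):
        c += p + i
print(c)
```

96

p=2,i=1: c = 0+3 = 3
p=2,i=2: c = 3+4 = 7
p=2,i=3: c = 7+5 = 12
p=2,i=4: c = 12+6 = 18
p=3,i=1: c = 18+4 = 22
p=3,i=2: c = 22+5 = 27
p=3,i=3: c = 27+6 = 33
p=3,i=4: c = 33+7 = 40
p=4,i=1: c = 40+5 = 45
p=4,i=2: c = 45+6 = 51
p=4,i=3: c = 51+7 = 58
p=4,i=4: c = 58+8 = 66
p=5,i=1: c = 66+6 = 72
p=5,i=2: c = 72+7 = 79
p=5,i=3: c = 79+8 = 87
p=5,i=4: c = 87+9 = 96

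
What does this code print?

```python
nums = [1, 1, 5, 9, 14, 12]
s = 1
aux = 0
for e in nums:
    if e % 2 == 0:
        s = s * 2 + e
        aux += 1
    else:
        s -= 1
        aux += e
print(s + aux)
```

46

e=1: not even, s = 1-1 = 0; aux=1
e=1: not even, s = 0-1 = -1; aux=2
e=5: not even, s = (-1)-1 = -2; aux=7
e=9: not even, s = (-2)-1 = -3; aux=16
e=14: even, s = (-3)*2+14 = 8; aux=17
e=12: even, s = 8*2+12 = 28; aux=18
s+aux = 28+18 = 46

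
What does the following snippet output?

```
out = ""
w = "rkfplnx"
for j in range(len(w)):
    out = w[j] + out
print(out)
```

j=0: prepend 'r' → 'r'
j=1: prepend 'k' → 'kr'
j=2: prepend 'f' → 'fkr'
j=3: prepend 'p' → 'pfkr'
j=4: prepend 'l' → 'lpfkr'
j=5: prepend 'n' → 'nlpfkr'
j=6: prepend 'x' → 'xnlpfkr'

xnlpfkr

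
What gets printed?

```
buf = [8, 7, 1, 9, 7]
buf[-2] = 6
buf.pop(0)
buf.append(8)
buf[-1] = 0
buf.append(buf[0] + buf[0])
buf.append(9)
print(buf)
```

buf[-2] = 6 → [8, 7, 1, 6, 7]
pop(0) removes 8 → [7, 1, 6, 7]
append 8 → [7, 1, 6, 7, 8]
buf[-1] = 0 → [7, 1, 6, 7, 0]
append buf[0]+buf[0] = 7+7 = 14 → [7, 1, 6, 7, 0, 14]
append 9 → [7, 1, 6, 7, 0, 14, 9]

[7, 1, 6, 7, 0, 14, 9]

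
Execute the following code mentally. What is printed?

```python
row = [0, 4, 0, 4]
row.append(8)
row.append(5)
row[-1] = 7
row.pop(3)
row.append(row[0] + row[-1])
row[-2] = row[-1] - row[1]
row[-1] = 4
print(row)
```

[0, 4, 0, 8, 3, 4]

append 8 → [0, 4, 0, 4, 8]
append 5 → [0, 4, 0, 4, 8, 5]
row[-1] = 7 → [0, 4, 0, 4, 8, 7]
pop(3) removes 4 → [0, 4, 0, 8, 7]
append row[0]+row[-1] = 0+7 = 7 → [0, 4, 0, 8, 7, 7]
row[-2] = row[-1]-row[1] = 7-4 = 3 → [0, 4, 0, 8, 3, 7]
row[-1] = 4 → [0, 4, 0, 8, 3, 4]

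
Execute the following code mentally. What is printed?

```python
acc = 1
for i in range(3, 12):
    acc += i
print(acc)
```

64

i=3: acc = 1+3 = 4
i=4: acc = 4+4 = 8
i=5: acc = 8+5 = 13
i=6: acc = 13+6 = 19
i=7: acc = 19+7 = 26
i=8: acc = 26+8 = 34
i=9: acc = 34+9 = 43
i=10: acc = 43+10 = 53
i=11: acc = 53+11 = 64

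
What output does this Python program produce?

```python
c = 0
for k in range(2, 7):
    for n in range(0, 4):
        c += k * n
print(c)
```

120

k=2,n=0: c = 0+0 = 0
k=2,n=1: c = 0+2 = 2
k=2,n=2: c = 2+4 = 6
k=2,n=3: c = 6+6 = 12
k=3,n=0: c = 12+0 = 12
k=3,n=1: c = 12+3 = 15
k=3,n=2: c = 15+6 = 21
k=3,n=3: c = 21+9 = 30
k=4,n=0: c = 30+0 = 30
k=4,n=1: c = 30+4 = 34
k=4,n=2: c = 34+8 = 42
k=4,n=3: c = 42+12 = 54
k=5,n=0: c = 54+0 = 54
k=5,n=1: c = 54+5 = 59
k=5,n=2: c = 59+10 = 69
k=5,n=3: c = 69+15 = 84
k=6,n=0: c = 84+0 = 84
k=6,n=1: c = 84+6 = 90
k=6,n=2: c = 90+12 = 102
k=6,n=3: c = 102+18 = 120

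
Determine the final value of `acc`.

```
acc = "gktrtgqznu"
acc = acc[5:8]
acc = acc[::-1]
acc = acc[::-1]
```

'gqz'

slice [5:8] → 'gqz'
reverse → 'zqg'
reverse → 'gqz'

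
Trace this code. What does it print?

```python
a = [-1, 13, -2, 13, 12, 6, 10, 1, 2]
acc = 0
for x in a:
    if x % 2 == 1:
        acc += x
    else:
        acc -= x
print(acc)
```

x=-1: odd, acc = 0+(-1) = -1
x=13: odd, acc = (-1)+13 = 12
x=-2: not odd, acc = 12-(-2) = 14
x=13: odd, acc = 14+13 = 27
x=12: not odd, acc = 27-12 = 15
x=6: not odd, acc = 15-6 = 9
x=10: not odd, acc = 9-10 = -1
x=1: odd, acc = (-1)+1 = 0
x=2: not odd, acc = 0-2 = -2

-2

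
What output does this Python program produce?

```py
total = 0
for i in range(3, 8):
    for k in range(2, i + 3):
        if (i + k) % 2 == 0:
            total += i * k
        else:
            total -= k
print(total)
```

374

i=3,k=2: odd sum, total = 0-2 = -2
i=3,k=3: even sum, total = (-2)+9 = 7
i=3,k=4: odd sum, total = 7-4 = 3
i=3,k=5: even sum, total = 3+15 = 18
i=4,k=2: even sum, total = 18+8 = 26
i=4,k=3: odd sum, total = 26-3 = 23
i=4,k=4: even sum, total = 23+16 = 39
i=4,k=5: odd sum, total = 39-5 = 34
i=4,k=6: even sum, total = 34+24 = 58
i=5,k=2: odd sum, total = 58-2 = 56
i=5,k=3: even sum, total = 56+15 = 71
i=5,k=4: odd sum, total = 71-4 = 67
i=5,k=5: even sum, total = 67+25 = 92
i=5,k=6: odd sum, total = 92-6 = 86
i=5,k=7: even sum, total = 86+35 = 121
i=6,k=2: even sum, total = 121+12 = 133
i=6,k=3: odd sum, total = 133-3 = 130
i=6,k=4: even sum, total = 130+24 = 154
i=6,k=5: odd sum, total = 154-5 = 149
i=6,k=6: even sum, total = 149+36 = 185
i=6,k=7: odd sum, total = 185-7 = 178
i=6,k=8: even sum, total = 178+48 = 226
i=7,k=2: odd sum, total = 226-2 = 224
i=7,k=3: even sum, total = 224+21 = 245
i=7,k=4: odd sum, total = 245-4 = 241
i=7,k=5: even sum, total = 241+35 = 276
i=7,k=6: odd sum, total = 276-6 = 270
i=7,k=7: even sum, total = 270+49 = 319
i=7,k=8: odd sum, total = 319-8 = 311
i=7,k=9: even sum, total = 311+63 = 374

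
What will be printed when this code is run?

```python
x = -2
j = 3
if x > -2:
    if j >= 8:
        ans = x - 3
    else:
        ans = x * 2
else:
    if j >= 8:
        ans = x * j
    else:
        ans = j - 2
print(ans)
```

1

x=-2, j=3
x > -2 is False; j >= 8 is False
→ ans = j - 2 = 1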